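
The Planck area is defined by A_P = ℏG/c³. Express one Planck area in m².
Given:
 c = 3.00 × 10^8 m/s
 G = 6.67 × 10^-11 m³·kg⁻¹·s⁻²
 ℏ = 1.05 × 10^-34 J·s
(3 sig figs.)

A_P = ℏG/c³
  = 7.00 × 10^-45 / 2.70 × 10^25
  = 2.59 × 10^-70 m²

2.59 × 10^-70 m²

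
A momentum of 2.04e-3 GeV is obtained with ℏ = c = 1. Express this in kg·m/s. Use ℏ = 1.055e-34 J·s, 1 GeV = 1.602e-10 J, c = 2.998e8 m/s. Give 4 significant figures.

Momentum is [E]/c; divide by c.
1 GeV → 1/c × (1 GeV in J) = 5.344e-19 kg·m/s.
Result: 2.04e-3 × 5.344e-19 = 1.090e-21 kg·m/s.

1.090e-21 kg·m/s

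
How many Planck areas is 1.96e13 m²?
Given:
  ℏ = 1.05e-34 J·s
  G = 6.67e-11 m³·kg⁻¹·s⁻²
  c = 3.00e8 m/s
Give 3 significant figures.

Planck area: A_P = ℏG/c³ = 2.59e-70 m².
1.96e13 / 2.59e-70 = 7.56e82

7.56e82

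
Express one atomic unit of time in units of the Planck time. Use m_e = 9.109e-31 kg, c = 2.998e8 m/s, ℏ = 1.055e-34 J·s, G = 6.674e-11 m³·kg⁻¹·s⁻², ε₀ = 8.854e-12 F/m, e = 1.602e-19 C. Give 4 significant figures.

atomic unit of time: τ_au = (4πε₀)²ℏ³/(m_e e⁴) = 2.423e-17 s
Planck time: t_P = √(ℏG/c⁵) = 5.392e-44 s
ratio = 2.423e-17 / 5.392e-44 = 4.494e26

4.494e26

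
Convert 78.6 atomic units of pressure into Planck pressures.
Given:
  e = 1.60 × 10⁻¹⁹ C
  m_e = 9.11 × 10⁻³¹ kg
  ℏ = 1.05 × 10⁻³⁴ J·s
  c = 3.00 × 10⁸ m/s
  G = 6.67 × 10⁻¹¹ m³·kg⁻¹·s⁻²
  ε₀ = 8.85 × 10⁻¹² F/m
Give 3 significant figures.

5.06 × 10⁻⁹⁹

atomic unit of pressure: P_au = E_h/a₀³ = m_e⁴e¹⁰/((4πε₀)⁵ℏ⁸) = 3.01 × 10¹³ Pa
Planck pressure: p_P = c⁷/(ℏG²) = 4.68 × 10¹¹³ Pa
78.6 × 3.01 × 10¹³ / 4.68 × 10¹¹³ = 5.06 × 10⁻⁹⁹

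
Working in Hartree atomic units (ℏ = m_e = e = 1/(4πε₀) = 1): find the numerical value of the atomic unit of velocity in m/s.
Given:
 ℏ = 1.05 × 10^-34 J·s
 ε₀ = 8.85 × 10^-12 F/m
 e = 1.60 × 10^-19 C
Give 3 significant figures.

From ℏ = m_e = e = 1/(4πε₀) = 1 the velocity scale is v_au = e²/(4πε₀ℏ).
  = 2.56 × 10^-38 / 1.17 × 10^-44
  = 2.19 × 10^6 m/s

2.19 × 10^6 m/s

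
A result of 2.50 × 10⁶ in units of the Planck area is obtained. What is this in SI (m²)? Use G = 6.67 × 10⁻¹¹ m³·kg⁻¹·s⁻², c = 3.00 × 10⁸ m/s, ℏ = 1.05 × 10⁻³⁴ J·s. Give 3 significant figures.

One Planck area: A_P = ℏG/c³ = 2.59 × 10⁻⁷⁰ m².
2.50 × 10⁶ × 2.59 × 10⁻⁷⁰ m² = 6.48 × 10⁻⁶⁴ m²

6.48 × 10⁻⁶⁴ m²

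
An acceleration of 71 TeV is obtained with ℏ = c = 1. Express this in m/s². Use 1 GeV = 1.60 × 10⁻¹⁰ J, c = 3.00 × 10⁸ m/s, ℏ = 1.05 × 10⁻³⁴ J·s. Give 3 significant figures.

Acceleration is [L]/[T]² = c·[E]/ℏ.
1 GeV → c/ℏ × (1 GeV in J) = 4.57 × 10³² m/s².
Convert the energy scale: 71 TeV = 7.10 × 10⁴ GeV.
Result: 7.10 × 10⁴ × 4.57 × 10³² = 3.25 × 10³⁷ m/s².

3.25 × 10³⁷ m/s²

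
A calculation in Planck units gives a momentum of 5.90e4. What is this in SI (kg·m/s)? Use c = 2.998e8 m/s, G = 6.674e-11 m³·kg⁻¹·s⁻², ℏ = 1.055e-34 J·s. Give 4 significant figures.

3.851e5 kg·m/s

One Planck momentum: p_P = √(ℏc³/G) = 6.527 kg·m/s.
5.90e4 × 6.527 kg·m/s = 3.851e5 kg·m/s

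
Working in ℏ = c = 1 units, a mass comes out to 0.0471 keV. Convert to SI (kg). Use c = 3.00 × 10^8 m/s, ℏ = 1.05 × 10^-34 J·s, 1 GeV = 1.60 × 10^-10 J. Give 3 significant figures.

Mass is [E]/c²; divide by c².
1 GeV → 1/c² × (1 GeV in J) = 1.78 × 10^-27 kg.
Convert the energy scale: 0.0471 keV = 4.71 × 10^-8 GeV.
Result: 4.71 × 10^-8 × 1.78 × 10^-27 = 8.37 × 10^-35 kg.

8.37 × 10^-35 kg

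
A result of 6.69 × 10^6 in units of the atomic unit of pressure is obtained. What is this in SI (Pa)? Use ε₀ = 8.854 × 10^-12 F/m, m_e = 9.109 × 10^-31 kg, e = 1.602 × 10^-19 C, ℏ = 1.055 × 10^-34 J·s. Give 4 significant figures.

One atomic unit of pressure: P_au = E_h/a₀³ = m_e⁴e¹⁰/((4πε₀)⁵ℏ⁸) = 2.929 × 10^13 Pa.
6.69 × 10^6 × 2.929 × 10^13 Pa = 1.960 × 10^20 Pa

1.960 × 10^20 Pa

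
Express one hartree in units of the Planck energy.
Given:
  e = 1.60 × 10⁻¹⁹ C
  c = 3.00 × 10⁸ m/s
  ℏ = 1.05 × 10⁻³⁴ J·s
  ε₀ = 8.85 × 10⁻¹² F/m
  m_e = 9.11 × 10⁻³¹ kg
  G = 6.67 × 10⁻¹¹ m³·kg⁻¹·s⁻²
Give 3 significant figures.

2.24 × 10⁻²⁷

hartree: E_h = m_e e⁴/(4πε₀ℏ)² = 4.38 × 10⁻¹⁸ J
Planck energy: E_P = √(ℏc⁵/G) = 1.96 × 10⁹ J
ratio = 4.38 × 10⁻¹⁸ / 1.96 × 10⁹ = 2.24 × 10⁻²⁷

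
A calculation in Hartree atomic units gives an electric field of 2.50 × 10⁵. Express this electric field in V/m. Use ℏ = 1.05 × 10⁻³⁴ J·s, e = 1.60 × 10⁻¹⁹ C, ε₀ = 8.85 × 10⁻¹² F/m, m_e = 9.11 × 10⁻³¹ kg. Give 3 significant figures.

1.30 × 10¹⁷ V/m

One atomic unit of electric field: E_au = E_h/(e a₀) = m_e²e⁵/((4πε₀)³ℏ⁴) = 5.20 × 10¹¹ V/m.
2.50 × 10⁵ × 5.20 × 10¹¹ V/m = 1.30 × 10¹⁷ V/m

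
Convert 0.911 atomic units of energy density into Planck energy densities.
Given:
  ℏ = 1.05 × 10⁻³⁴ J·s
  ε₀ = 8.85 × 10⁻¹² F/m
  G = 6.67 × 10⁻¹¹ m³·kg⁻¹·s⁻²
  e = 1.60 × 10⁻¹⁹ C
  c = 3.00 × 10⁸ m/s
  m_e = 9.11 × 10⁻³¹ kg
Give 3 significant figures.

atomic unit of energy density: u_au = E_h/a₀³ = m_e⁴e¹⁰/((4πε₀)⁵ℏ⁸) = 3.01 × 10¹³ J/m³
Planck energy density: u_P = c⁷/(ℏG²) = 4.68 × 10¹¹³ J/m³
0.911 × 3.01 × 10¹³ / 4.68 × 10¹¹³ = 5.86 × 10⁻¹⁰¹

5.86 × 10⁻¹⁰¹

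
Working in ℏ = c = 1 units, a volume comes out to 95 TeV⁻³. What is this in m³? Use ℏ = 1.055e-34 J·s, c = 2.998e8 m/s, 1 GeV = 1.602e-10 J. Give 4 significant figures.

7.311e-55 m³

Volume is [L]³ = [E]⁻³·(ℏc)³.
1 GeV⁻³ → (ℏc)³ × (1 GeV in J)⁻³ = 7.696e-48 m³.
Convert the energy scale: 95 TeV⁻³ = 9.50e-8 GeV⁻³.
Result: 9.50e-8 × 7.696e-48 = 7.311e-55 m³.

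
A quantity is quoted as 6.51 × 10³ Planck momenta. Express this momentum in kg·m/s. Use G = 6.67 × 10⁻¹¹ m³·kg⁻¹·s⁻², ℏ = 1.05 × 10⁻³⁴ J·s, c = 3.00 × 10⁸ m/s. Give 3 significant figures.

One Planck momentum: p_P = √(ℏc³/G) = 6.52 kg·m/s.
6.51 × 10³ × 6.52 kg·m/s = 4.24 × 10⁴ kg·m/s

4.24 × 10⁴ kg·m/s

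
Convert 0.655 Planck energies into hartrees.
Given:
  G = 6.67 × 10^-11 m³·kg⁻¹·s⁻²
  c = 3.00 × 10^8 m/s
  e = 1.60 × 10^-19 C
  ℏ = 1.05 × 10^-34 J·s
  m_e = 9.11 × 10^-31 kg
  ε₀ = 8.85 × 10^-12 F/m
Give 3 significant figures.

Planck energy: E_P = √(ℏc⁵/G) = 1.96 × 10^9 J
hartree: E_h = m_e e⁴/(4πε₀ℏ)² = 4.38 × 10^-18 J
0.655 × 1.96 × 10^9 / 4.38 × 10^-18 = 2.93 × 10^26

2.93 × 10^26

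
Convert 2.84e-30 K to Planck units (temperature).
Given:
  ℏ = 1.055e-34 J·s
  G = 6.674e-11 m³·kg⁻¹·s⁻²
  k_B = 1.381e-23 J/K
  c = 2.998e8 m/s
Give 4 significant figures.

Planck temperature: T_P = √(ℏc⁵/G) / k_B = 1.417e32 K.
2.84e-30 / 1.417e32 = 2.004e-62

2.004e-62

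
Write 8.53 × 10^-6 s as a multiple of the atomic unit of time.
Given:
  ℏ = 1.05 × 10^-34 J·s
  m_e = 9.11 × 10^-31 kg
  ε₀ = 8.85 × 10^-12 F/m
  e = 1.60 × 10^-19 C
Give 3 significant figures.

atomic unit of time: τ_au = (4πε₀)²ℏ³/(m_e e⁴) = 2.40 × 10^-17 s.
8.53 × 10^-6 / 2.40 × 10^-17 = 3.56 × 10^11

3.56 × 10^11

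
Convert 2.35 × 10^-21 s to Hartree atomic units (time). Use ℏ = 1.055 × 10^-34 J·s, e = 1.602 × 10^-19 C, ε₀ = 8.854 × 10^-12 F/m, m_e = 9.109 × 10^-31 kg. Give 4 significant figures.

9.699 × 10^-5

atomic unit of time: τ_au = (4πε₀)²ℏ³/(m_e e⁴) = 2.423 × 10^-17 s.
2.35 × 10^-21 / 2.423 × 10^-17 = 9.699 × 10^-5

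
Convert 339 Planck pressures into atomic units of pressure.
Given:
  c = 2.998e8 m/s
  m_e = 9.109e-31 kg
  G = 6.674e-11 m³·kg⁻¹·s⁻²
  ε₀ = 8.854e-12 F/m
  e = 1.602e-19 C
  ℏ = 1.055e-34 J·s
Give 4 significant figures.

5.361e102

Planck pressure: p_P = c⁷/(ℏG²) = 4.632e113 Pa
atomic unit of pressure: P_au = E_h/a₀³ = m_e⁴e¹⁰/((4πε₀)⁵ℏ⁸) = 2.929e13 Pa
339 × 4.632e113 / 2.929e13 = 5.361e102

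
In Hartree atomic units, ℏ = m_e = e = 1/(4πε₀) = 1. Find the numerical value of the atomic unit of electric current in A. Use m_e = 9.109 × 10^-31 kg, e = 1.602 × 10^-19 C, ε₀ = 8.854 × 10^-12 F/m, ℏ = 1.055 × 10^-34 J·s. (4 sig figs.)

From ℏ = m_e = e = 1/(4πε₀) = 1 the current scale is I_au = e E_h/ℏ = m_e e⁵/((4πε₀)²ℏ³).
E_h = 4.354 × 10^-18 J
e·E_h/ℏ = 6.612 × 10^-3 A

6.612 × 10^-3 A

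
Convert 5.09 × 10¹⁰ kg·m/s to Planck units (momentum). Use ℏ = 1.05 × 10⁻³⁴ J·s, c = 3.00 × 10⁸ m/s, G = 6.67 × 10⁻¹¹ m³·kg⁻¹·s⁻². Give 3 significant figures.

7.81 × 10⁹

Planck momentum: p_P = √(ℏc³/G) = 6.52 kg·m/s.
5.09 × 10¹⁰ / 6.52 = 7.81 × 10⁹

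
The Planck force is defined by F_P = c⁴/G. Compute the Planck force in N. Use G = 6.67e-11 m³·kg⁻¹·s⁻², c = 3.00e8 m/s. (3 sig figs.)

1.21e44 N

F_P = c⁴/G
  = 8.10e33 / 6.67e-11
  = 1.21e44 N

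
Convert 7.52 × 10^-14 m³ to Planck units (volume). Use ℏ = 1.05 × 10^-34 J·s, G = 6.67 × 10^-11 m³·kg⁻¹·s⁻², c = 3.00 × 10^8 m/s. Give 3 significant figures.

Planck volume: V_P = (ℏG/c³)^(3/2) = 4.18 × 10^-105 m³.
7.52 × 10^-14 / 4.18 × 10^-105 = 1.80 × 10^91

1.80 × 10^91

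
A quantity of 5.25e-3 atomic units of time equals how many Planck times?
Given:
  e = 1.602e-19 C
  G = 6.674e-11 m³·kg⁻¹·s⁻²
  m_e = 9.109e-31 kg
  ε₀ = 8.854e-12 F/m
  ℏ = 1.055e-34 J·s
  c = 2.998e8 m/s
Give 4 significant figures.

atomic unit of time: τ_au = (4πε₀)²ℏ³/(m_e e⁴) = 2.423e-17 s
Planck time: t_P = √(ℏG/c⁵) = 5.392e-44 s
5.25e-3 × 2.423e-17 / 5.392e-44 = 2.359e24

2.359e24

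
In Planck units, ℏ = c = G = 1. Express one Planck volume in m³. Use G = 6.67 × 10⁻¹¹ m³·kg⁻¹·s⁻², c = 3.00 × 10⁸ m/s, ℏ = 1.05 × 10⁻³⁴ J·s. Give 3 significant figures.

4.18 × 10⁻¹⁰⁵ m³

Dimensional analysis gives V_P = (ℏG/c³)^(3/2).
  = √(1.75 × 10⁻²⁰⁹)
  = 4.18 × 10⁻¹⁰⁵ m³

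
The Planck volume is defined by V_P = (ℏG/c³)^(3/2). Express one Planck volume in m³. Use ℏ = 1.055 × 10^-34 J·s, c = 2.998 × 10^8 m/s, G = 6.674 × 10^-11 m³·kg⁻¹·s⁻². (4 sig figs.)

V_P = (ℏG/c³)^(3/2)
  = √(1.784 × 10^-209)
  = 4.224 × 10^-105 m³

4.224 × 10^-105 m³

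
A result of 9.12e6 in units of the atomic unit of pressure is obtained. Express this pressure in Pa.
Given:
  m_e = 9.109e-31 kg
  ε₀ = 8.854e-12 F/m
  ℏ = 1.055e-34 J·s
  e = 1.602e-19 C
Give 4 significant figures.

One atomic unit of pressure: P_au = E_h/a₀³ = m_e⁴e¹⁰/((4πε₀)⁵ℏ⁸) = 2.929e13 Pa.
9.12e6 × 2.929e13 Pa = 2.671e20 Pa

2.671e20 Pa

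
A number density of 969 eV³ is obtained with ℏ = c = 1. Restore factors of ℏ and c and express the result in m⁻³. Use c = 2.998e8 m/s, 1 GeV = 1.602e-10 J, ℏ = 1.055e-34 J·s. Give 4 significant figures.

1.259e23 m⁻³

Number density is [L]⁻³ = [E]³/(ℏc)³.
1 GeV³ → 1/(ℏc)³ × (1 GeV in J)³ = 1.299e47 m⁻³.
Convert the energy scale: 969 eV³ = 9.69e-25 GeV³.
Result: 9.69e-25 × 1.299e47 = 1.259e23 m⁻³.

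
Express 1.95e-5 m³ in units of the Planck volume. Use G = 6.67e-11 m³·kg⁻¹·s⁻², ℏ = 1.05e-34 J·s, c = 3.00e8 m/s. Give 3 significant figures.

4.67e99

Planck volume: V_P = (ℏG/c³)^(3/2) = 4.18e-105 m³.
1.95e-5 / 4.18e-105 = 4.67e99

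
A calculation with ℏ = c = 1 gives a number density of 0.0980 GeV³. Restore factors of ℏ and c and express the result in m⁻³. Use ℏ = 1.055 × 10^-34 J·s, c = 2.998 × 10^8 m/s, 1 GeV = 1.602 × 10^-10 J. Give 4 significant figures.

Number density is [L]⁻³ = [E]³/(ℏc)³.
1 GeV³ → 1/(ℏc)³ × (1 GeV in J)³ = 1.299 × 10^47 m⁻³.
Result: 0.0980 × 1.299 × 10^47 = 1.273 × 10^46 m⁻³.

1.273 × 10^46 m⁻³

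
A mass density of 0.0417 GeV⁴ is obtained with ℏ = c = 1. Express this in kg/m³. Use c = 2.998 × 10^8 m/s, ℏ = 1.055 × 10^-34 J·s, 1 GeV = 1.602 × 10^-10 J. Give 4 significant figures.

Mass density is [E]/(c²[L]³) = [E]⁴/(ℏ³c⁵).
1 GeV⁴ → 1/(ℏ³c⁵) × (1 GeV in J)⁴ = 2.316 × 10^20 kg/m³.
Result: 0.0417 × 2.316 × 10^20 = 9.658 × 10^18 kg/m³.

9.658 × 10^18 kg/m³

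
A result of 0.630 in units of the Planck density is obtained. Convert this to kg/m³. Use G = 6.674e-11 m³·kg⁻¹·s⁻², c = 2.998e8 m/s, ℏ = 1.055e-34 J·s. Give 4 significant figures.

3.247e96 kg/m³

One Planck density: ρ_P = c⁵/(ℏG²) = 5.154e96 kg/m³.
0.630 × 5.154e96 kg/m³ = 3.247e96 kg/m³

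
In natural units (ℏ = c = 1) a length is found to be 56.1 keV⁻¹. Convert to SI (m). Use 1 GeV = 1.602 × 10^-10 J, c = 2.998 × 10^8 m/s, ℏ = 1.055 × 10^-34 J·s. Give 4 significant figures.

1.108 × 10^-8 m

A length is [E]⁻¹ in ℏ=c=1; restore one factor of ℏc.
1 GeV⁻¹ → ℏc × (1 GeV in J)⁻¹ = 1.974 × 10^-16 m.
Convert the energy scale: 56.1 keV⁻¹ = 5.61 × 10^7 GeV⁻¹.
Result: 5.61 × 10^7 × 1.974 × 10^-16 = 1.108 × 10^-8 m.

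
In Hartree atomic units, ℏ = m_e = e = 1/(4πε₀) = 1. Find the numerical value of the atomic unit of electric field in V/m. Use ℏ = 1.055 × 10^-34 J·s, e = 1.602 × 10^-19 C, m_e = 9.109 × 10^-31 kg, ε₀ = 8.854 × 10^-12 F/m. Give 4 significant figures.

Dimensional analysis gives E_au = E_h/(e a₀) = m_e²e⁵/((4πε₀)³ℏ⁴).
E_h = 4.354 × 10^-18 J
a₀ = 5.297 × 10^-11 m
E_h/(e·a₀) = 5.131 × 10^11 V/m

5.131 × 10^11 V/m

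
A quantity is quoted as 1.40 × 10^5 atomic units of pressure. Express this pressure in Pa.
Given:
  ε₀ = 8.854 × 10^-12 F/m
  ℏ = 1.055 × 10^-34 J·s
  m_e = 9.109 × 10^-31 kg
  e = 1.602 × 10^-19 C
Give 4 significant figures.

One atomic unit of pressure: P_au = E_h/a₀³ = m_e⁴e¹⁰/((4πε₀)⁵ℏ⁸) = 2.929 × 10^13 Pa.
1.40 × 10^5 × 2.929 × 10^13 Pa = 4.101 × 10^18 Pa

4.101 × 10^18 Pa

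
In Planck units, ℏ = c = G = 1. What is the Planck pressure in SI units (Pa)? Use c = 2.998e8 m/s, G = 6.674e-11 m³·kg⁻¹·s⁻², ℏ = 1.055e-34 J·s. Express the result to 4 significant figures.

4.632e113 Pa

Dimensional analysis gives p_P = c⁷/(ℏG²).
  = 2.177e59 / 4.699e-55
  = 4.632e113 Pa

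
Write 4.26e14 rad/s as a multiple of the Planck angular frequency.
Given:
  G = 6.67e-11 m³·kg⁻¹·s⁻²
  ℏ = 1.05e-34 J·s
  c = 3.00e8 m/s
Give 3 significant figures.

2.29e-29

Planck angular frequency: ω_P = √(c⁵/(ℏG)) = 1.86e43 rad/s.
4.26e14 / 1.86e43 = 2.29e-29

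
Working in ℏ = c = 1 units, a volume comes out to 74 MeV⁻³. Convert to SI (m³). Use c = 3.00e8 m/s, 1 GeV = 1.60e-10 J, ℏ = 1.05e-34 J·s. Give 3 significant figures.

5.65e-37 m³

Volume is [L]³ = [E]⁻³·(ℏc)³.
1 GeV⁻³ → (ℏc)³ × (1 GeV in J)⁻³ = 7.63e-48 m³.
Convert the energy scale: 74 MeV⁻³ = 7.40e10 GeV⁻³.
Result: 7.40e10 × 7.63e-48 = 5.65e-37 m³.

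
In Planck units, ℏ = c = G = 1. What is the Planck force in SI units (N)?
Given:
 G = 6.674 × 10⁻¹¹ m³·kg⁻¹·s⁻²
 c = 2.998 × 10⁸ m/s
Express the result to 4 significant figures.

1.210 × 10⁴⁴ N

The unique combination of the constants set to 1 with dimensions of force is F_P = c⁴/G.
  = 8.078 × 10³³ / 6.674 × 10⁻¹¹
  = 1.210 × 10⁴⁴ N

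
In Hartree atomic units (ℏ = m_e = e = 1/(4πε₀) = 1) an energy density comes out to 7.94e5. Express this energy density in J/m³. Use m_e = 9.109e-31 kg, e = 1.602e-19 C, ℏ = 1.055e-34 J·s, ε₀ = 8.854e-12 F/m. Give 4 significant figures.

2.326e19 J/m³

One atomic unit of energy density: u_au = E_h/a₀³ = m_e⁴e¹⁰/((4πε₀)⁵ℏ⁸) = 2.929e13 J/m³.
7.94e5 × 2.929e13 J/m³ = 2.326e19 J/m³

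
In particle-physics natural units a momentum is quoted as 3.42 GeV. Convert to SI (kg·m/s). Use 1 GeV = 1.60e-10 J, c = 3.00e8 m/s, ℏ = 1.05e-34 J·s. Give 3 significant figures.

Momentum is [E]/c; divide by c.
1 GeV → 1/c × (1 GeV in J) = 5.33e-19 kg·m/s.
Result: 3.42 × 5.33e-19 = 1.82e-18 kg·m/s.

1.82e-18 kg·m/s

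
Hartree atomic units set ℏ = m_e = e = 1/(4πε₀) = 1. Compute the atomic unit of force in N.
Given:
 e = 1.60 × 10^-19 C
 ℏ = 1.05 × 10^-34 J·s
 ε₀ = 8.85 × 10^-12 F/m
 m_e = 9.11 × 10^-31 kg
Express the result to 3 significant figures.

Dimensional analysis gives F_au = E_h/a₀ = m_e²e⁶/((4πε₀)³ℏ⁴).
E_h = 4.38 × 10^-18 J
a₀ = 5.26 × 10^-11 m
E_h/a₀ = 8.33 × 10^-8 N

8.33 × 10^-8 N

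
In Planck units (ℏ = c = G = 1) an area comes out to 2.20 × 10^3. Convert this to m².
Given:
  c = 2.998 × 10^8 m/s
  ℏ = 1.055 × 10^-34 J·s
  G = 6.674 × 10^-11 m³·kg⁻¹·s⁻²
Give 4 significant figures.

One Planck area: A_P = ℏG/c³ = 2.613 × 10^-70 m².
2.20 × 10^3 × 2.613 × 10^-70 m² = 5.749 × 10^-67 m²

5.749 × 10^-67 m²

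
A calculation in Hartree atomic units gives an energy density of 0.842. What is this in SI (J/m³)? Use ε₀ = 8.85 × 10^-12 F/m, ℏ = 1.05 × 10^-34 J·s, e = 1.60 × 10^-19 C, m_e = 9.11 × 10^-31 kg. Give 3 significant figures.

One atomic unit of energy density: u_au = E_h/a₀³ = m_e⁴e¹⁰/((4πε₀)⁵ℏ⁸) = 3.01 × 10^13 J/m³.
0.842 × 3.01 × 10^13 J/m³ = 2.54 × 10^13 J/m³

2.54 × 10^13 J/m³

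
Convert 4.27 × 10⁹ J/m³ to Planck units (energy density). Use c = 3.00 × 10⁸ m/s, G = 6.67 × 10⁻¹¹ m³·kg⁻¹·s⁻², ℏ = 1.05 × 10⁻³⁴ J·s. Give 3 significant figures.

Planck energy density: u_P = c⁷/(ℏG²) = 4.68 × 10¹¹³ J/m³.
4.27 × 10⁹ / 4.68 × 10¹¹³ = 9.12 × 10⁻¹⁰⁵

9.12 × 10⁻¹⁰⁵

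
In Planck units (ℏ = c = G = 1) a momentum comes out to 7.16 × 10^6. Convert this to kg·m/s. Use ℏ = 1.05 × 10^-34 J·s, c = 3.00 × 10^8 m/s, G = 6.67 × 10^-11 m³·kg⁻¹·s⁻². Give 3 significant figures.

4.67 × 10^7 kg·m/s

One Planck momentum: p_P = √(ℏc³/G) = 6.52 kg·m/s.
7.16 × 10^6 × 6.52 kg·m/s = 4.67 × 10^7 kg·m/s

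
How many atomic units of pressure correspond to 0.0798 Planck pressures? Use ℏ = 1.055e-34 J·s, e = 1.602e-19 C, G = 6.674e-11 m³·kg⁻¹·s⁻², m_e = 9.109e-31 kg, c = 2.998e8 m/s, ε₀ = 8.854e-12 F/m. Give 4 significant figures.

Planck pressure: p_P = c⁷/(ℏG²) = 4.632e113 Pa
atomic unit of pressure: P_au = E_h/a₀³ = m_e⁴e¹⁰/((4πε₀)⁵ℏ⁸) = 2.929e13 Pa
0.0798 × 4.632e113 / 2.929e13 = 1.262e99

1.262e99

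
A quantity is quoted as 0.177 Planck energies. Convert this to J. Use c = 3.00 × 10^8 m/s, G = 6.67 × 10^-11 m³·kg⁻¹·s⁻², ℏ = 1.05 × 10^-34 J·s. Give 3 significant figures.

3.46 × 10^8 J

One Planck energy: E_P = √(ℏc⁵/G) = 1.96 × 10^9 J.
0.177 × 1.96 × 10^9 J = 3.46 × 10^8 J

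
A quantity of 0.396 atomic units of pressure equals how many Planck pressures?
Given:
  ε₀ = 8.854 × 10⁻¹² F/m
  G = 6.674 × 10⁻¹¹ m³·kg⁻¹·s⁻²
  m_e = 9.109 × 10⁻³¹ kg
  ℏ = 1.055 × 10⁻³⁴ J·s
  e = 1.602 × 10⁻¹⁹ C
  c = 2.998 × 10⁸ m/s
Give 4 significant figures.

atomic unit of pressure: P_au = E_h/a₀³ = m_e⁴e¹⁰/((4πε₀)⁵ℏ⁸) = 2.929 × 10¹³ Pa
Planck pressure: p_P = c⁷/(ℏG²) = 4.632 × 10¹¹³ Pa
0.396 × 2.929 × 10¹³ / 4.632 × 10¹¹³ = 2.504 × 10⁻¹⁰¹

2.504 × 10⁻¹⁰¹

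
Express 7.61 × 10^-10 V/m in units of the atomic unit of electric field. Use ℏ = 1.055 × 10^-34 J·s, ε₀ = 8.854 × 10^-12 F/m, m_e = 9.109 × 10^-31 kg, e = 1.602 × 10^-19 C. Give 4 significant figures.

1.483 × 10^-21

atomic unit of electric field: E_au = E_h/(e a₀) = m_e²e⁵/((4πε₀)³ℏ⁴) = 5.131 × 10^11 V/m.
7.61 × 10^-10 / 5.131 × 10^11 = 1.483 × 10^-21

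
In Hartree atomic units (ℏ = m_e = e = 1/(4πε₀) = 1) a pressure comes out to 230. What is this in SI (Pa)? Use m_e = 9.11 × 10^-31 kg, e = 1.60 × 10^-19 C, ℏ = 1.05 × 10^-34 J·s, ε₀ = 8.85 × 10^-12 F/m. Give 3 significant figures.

6.93 × 10^15 Pa

One atomic unit of pressure: P_au = E_h/a₀³ = m_e⁴e¹⁰/((4πε₀)⁵ℏ⁸) = 3.01 × 10^13 Pa.
230 × 3.01 × 10^13 Pa = 6.93 × 10^15 Pa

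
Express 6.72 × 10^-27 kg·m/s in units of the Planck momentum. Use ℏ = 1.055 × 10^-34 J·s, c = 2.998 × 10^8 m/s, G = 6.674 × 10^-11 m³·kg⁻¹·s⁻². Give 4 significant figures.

Planck momentum: p_P = √(ℏc³/G) = 6.527 kg·m/s.
6.72 × 10^-27 / 6.527 = 1.030 × 10^-27

1.030 × 10^-27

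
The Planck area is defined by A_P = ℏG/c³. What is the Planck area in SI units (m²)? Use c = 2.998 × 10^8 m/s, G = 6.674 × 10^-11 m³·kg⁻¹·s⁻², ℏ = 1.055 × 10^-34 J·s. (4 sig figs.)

2.613 × 10^-70 m²

A_P = ℏG/c³
  = 7.041 × 10^-45 / 2.695 × 10^25
  = 2.613 × 10^-70 m²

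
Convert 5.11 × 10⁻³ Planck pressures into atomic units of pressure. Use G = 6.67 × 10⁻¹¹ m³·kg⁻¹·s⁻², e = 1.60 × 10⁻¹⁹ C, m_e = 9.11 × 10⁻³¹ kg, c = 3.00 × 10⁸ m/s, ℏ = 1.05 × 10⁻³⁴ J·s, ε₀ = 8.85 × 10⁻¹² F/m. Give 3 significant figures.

7.94 × 10⁹⁷

Planck pressure: p_P = c⁷/(ℏG²) = 4.68 × 10¹¹³ Pa
atomic unit of pressure: P_au = E_h/a₀³ = m_e⁴e¹⁰/((4πε₀)⁵ℏ⁸) = 3.01 × 10¹³ Pa
5.11 × 10⁻³ × 4.68 × 10¹¹³ / 3.01 × 10¹³ = 7.94 × 10⁹⁷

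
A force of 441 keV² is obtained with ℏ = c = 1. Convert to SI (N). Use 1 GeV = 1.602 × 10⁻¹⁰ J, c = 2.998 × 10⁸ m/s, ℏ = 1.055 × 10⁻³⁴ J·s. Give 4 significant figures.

3.578 × 10⁻⁴ N

Force is [E]/[L] = [E]²/(ℏc); restore (ℏc)⁻¹.
1 GeV² → 1/(ℏc) × (1 GeV in J)² = 8.114 × 10⁵ N.
Convert the energy scale: 441 keV² = 4.41 × 10⁻¹⁰ GeV².
Result: 4.41 × 10⁻¹⁰ × 8.114 × 10⁵ = 3.578 × 10⁻⁴ N.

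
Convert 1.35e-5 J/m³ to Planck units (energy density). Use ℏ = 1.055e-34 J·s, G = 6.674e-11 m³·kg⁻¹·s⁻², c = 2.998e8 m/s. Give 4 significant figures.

Planck energy density: u_P = c⁷/(ℏG²) = 4.632e113 J/m³.
1.35e-5 / 4.632e113 = 2.914e-119

2.914e-119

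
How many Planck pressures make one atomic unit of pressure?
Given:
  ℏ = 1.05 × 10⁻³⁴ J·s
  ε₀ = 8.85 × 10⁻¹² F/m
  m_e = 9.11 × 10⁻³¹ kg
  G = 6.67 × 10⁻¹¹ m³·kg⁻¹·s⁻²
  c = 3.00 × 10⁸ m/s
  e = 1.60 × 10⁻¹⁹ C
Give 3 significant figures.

6.44 × 10⁻¹⁰¹

atomic unit of pressure: P_au = E_h/a₀³ = m_e⁴e¹⁰/((4πε₀)⁵ℏ⁸) = 3.01 × 10¹³ Pa
Planck pressure: p_P = c⁷/(ℏG²) = 4.68 × 10¹¹³ Pa
ratio = 3.01 × 10¹³ / 4.68 × 10¹¹³ = 6.44 × 10⁻¹⁰¹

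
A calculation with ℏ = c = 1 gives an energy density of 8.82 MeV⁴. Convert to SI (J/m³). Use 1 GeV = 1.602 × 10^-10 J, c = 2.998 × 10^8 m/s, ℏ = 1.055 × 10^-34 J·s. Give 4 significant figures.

1.836 × 10^26 J/m³

[E]/[L]³ = [E]⁴/(ℏc)³; restore (ℏc)⁻³.
1 GeV⁴ → 1/(ℏc)³ × (1 GeV in J)⁴ = 2.082 × 10^37 J/m³.
Convert the energy scale: 8.82 MeV⁴ = 8.82 × 10^-12 GeV⁴.
Result: 8.82 × 10^-12 × 2.082 × 10^37 = 1.836 × 10^26 J/m³.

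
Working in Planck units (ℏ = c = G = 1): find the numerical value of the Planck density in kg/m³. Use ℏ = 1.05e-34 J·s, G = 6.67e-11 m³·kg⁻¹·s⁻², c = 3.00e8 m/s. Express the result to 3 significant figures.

5.20e96 kg/m³

The unique combination of the constants set to 1 with dimensions of density is ρ_P = c⁵/(ℏG²).
  = 2.43e42 / 4.67e-55
  = 5.20e96 kg/m³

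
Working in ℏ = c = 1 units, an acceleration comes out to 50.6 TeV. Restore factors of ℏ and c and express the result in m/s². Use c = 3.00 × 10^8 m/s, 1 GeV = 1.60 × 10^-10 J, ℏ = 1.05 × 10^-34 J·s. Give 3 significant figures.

Acceleration is [L]/[T]² = c·[E]/ℏ.
1 GeV → c/ℏ × (1 GeV in J) = 4.57 × 10^32 m/s².
Convert the energy scale: 50.6 TeV = 5.06 × 10^4 GeV.
Result: 5.06 × 10^4 × 4.57 × 10^32 = 2.31 × 10^37 m/s².

2.31 × 10^37 m/s²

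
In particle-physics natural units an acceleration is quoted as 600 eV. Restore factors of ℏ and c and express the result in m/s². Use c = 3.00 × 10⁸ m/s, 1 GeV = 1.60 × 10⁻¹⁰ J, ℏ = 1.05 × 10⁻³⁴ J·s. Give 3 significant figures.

2.74 × 10²⁶ m/s²

Acceleration is [L]/[T]² = c·[E]/ℏ.
1 GeV → c/ℏ × (1 GeV in J) = 4.57 × 10³² m/s².
Convert the energy scale: 600 eV = 6.00 × 10⁻⁷ GeV.
Result: 6.00 × 10⁻⁷ × 4.57 × 10³² = 2.74 × 10²⁶ m/s².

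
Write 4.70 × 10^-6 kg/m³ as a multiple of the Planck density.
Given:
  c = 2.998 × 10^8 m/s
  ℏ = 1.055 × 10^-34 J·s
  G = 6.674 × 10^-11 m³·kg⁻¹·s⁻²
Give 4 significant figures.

Planck density: ρ_P = c⁵/(ℏG²) = 5.154 × 10^96 kg/m³.
4.70 × 10^-6 / 5.154 × 10^96 = 9.119 × 10^-103

9.119 × 10^-103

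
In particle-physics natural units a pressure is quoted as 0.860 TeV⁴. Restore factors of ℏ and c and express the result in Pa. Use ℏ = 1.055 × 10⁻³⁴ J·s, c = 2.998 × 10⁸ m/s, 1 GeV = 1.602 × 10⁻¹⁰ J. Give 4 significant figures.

1.790 × 10⁴⁹ Pa

Pressure is [E]/[L]³ = [E]⁴/(ℏc)³.
1 GeV⁴ → 1/(ℏc)³ × (1 GeV in J)⁴ = 2.082 × 10³⁷ Pa.
Convert the energy scale: 0.860 TeV⁴ = 8.60 × 10¹¹ GeV⁴.
Result: 8.60 × 10¹¹ × 2.082 × 10³⁷ = 1.790 × 10⁴⁹ Pa.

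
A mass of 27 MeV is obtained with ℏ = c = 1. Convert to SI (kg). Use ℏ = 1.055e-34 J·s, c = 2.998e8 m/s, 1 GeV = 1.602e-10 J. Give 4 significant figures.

Mass is [E]/c²; divide by c².
1 GeV → 1/c² × (1 GeV in J) = 1.782e-27 kg.
Convert the energy scale: 27 MeV = 0.0270 GeV.
Result: 0.0270 × 1.782e-27 = 4.812e-29 kg.

4.812e-29 kg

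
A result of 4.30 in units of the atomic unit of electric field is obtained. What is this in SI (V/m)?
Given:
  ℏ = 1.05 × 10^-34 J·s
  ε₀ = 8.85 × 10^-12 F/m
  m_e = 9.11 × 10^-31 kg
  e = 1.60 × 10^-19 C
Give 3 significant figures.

One atomic unit of electric field: E_au = E_h/(e a₀) = m_e²e⁵/((4πε₀)³ℏ⁴) = 5.20 × 10^11 V/m.
4.30 × 5.20 × 10^11 V/m = 2.24 × 10^12 V/m

2.24 × 10^12 V/m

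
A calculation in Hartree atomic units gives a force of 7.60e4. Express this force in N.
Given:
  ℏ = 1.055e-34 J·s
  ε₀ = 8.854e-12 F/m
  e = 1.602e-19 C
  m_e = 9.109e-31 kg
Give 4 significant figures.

6.247e-3 N

One atomic unit of force: F_au = E_h/a₀ = m_e²e⁶/((4πε₀)³ℏ⁴) = 8.220e-8 N.
7.60e4 × 8.220e-8 N = 6.247e-3 N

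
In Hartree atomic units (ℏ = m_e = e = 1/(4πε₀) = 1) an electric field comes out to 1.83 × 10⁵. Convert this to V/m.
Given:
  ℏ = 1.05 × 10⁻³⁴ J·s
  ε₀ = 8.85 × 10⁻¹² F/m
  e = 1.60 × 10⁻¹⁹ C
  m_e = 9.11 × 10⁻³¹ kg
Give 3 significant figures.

One atomic unit of electric field: E_au = E_h/(e a₀) = m_e²e⁵/((4πε₀)³ℏ⁴) = 5.20 × 10¹¹ V/m.
1.83 × 10⁵ × 5.20 × 10¹¹ V/m = 9.53 × 10¹⁶ V/m

9.53 × 10¹⁶ V/m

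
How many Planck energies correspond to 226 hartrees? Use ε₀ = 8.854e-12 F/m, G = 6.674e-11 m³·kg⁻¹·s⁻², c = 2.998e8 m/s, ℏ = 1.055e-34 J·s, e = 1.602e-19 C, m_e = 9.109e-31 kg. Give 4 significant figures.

hartree: E_h = m_e e⁴/(4πε₀ℏ)² = 4.354e-18 J
Planck energy: E_P = √(ℏc⁵/G) = 1.957e9 J
226 × 4.354e-18 / 1.957e9 = 5.029e-25

5.029e-25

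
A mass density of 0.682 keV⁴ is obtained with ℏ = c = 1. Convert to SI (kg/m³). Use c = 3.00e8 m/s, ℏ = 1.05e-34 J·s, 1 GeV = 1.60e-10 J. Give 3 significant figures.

1.59e-4 kg/m³

Mass density is [E]/(c²[L]³) = [E]⁴/(ℏ³c⁵).
1 GeV⁴ → 1/(ℏ³c⁵) × (1 GeV in J)⁴ = 2.33e20 kg/m³.
Convert the energy scale: 0.682 keV⁴ = 6.82e-25 GeV⁴.
Result: 6.82e-25 × 2.33e20 = 1.59e-4 kg/m³.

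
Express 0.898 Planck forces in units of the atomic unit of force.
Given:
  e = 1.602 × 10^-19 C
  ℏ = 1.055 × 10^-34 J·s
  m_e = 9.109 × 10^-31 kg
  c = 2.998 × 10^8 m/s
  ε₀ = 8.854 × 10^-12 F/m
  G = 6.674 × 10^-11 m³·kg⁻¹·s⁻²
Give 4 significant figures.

1.322 × 10^51

Planck force: F_P = c⁴/G = 1.210 × 10^44 N
atomic unit of force: F_au = E_h/a₀ = m_e²e⁶/((4πε₀)³ℏ⁴) = 8.220 × 10^-8 N
0.898 × 1.210 × 10^44 / 8.220 × 10^-8 = 1.322 × 10^51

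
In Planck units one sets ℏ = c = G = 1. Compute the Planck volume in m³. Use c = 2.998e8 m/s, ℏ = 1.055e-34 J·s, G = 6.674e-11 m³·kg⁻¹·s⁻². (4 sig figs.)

4.224e-105 m³

V_P = (ℏG/c³)^(3/2)
  = √(1.784e-209)
  = 4.224e-105 m³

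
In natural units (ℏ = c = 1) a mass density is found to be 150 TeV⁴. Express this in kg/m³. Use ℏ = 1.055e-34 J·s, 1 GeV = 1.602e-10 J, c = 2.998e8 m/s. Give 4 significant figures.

3.474e34 kg/m³

Mass density is [E]/(c²[L]³) = [E]⁴/(ℏ³c⁵).
1 GeV⁴ → 1/(ℏ³c⁵) × (1 GeV in J)⁴ = 2.316e20 kg/m³.
Convert the energy scale: 150 TeV⁴ = 1.50e14 GeV⁴.
Result: 1.50e14 × 2.316e20 = 3.474e34 kg/m³.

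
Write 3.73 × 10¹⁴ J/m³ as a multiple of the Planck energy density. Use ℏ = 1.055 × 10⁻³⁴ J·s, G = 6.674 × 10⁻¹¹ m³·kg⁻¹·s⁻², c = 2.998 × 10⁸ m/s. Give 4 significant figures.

8.052 × 10⁻¹⁰⁰

Planck energy density: u_P = c⁷/(ℏG²) = 4.632 × 10¹¹³ J/m³.
3.73 × 10¹⁴ / 4.632 × 10¹¹³ = 8.052 × 10⁻¹⁰⁰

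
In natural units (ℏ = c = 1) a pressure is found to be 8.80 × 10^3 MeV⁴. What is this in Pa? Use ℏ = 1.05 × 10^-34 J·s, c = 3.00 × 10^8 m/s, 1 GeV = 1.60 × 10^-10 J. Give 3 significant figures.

Pressure is [E]/[L]³ = [E]⁴/(ℏc)³.
1 GeV⁴ → 1/(ℏc)³ × (1 GeV in J)⁴ = 2.10 × 10^37 Pa.
Convert the energy scale: 8.80 × 10^3 MeV⁴ = 8.80 × 10^-9 GeV⁴.
Result: 8.80 × 10^-9 × 2.10 × 10^37 = 1.85 × 10^29 Pa.

1.85 × 10^29 Pa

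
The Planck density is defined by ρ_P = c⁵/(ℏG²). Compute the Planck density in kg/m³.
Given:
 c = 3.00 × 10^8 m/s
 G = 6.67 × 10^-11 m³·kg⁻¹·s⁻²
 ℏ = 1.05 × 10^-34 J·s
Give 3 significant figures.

ρ_P = c⁵/(ℏG²)
  = 2.43 × 10^42 / 4.67 × 10^-55
  = 5.20 × 10^96 kg/m³

5.20 × 10^96 kg/m³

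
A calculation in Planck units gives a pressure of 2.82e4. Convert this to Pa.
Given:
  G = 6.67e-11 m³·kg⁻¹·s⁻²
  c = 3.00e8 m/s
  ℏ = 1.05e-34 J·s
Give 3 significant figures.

1.32e118 Pa

One Planck pressure: p_P = c⁷/(ℏG²) = 4.68e113 Pa.
2.82e4 × 4.68e113 Pa = 1.32e118 Pa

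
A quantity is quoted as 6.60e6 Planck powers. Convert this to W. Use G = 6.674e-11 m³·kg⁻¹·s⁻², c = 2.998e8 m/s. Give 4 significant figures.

2.395e59 W

One Planck power: P_P = c⁵/G = 3.629e52 W.
6.60e6 × 3.629e52 W = 2.395e59 W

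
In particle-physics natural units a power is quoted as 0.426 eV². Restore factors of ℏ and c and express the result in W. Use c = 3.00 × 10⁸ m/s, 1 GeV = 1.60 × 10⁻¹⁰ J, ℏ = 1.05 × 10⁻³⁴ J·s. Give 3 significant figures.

1.04 × 10⁻⁴ W

Power is [E]/[T] = [E]²/ℏ.
1 GeV² → 1/ℏ × (1 GeV in J)² = 2.44 × 10¹⁴ W.
Convert the energy scale: 0.426 eV² = 4.26 × 10⁻¹⁹ GeV².
Result: 4.26 × 10⁻¹⁹ × 2.44 × 10¹⁴ = 1.04 × 10⁻⁴ W.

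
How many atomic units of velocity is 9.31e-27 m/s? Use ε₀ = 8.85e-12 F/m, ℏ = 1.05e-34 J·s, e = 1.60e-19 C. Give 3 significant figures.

4.25e-33

atomic unit of velocity: v_au = e²/(4πε₀ℏ) = 2.19e6 m/s.
9.31e-27 / 2.19e6 = 4.25e-33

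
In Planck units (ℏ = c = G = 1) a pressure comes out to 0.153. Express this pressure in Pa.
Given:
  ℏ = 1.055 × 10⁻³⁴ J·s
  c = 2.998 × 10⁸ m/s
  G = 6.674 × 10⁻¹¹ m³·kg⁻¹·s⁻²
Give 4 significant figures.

One Planck pressure: p_P = c⁷/(ℏG²) = 4.632 × 10¹¹³ Pa.
0.153 × 4.632 × 10¹¹³ Pa = 7.087 × 10¹¹² Pa

7.087 × 10¹¹² Pa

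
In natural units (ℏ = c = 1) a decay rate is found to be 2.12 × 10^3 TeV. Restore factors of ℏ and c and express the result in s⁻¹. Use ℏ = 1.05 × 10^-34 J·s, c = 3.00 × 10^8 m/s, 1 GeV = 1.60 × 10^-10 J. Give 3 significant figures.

A rate is [E]/ℏ; divide by ℏ.
1 GeV → 1/ℏ × (1 GeV in J) = 1.52 × 10^24 s⁻¹.
Convert the energy scale: 2.12 × 10^3 TeV = 2.12 × 10^6 GeV.
Result: 2.12 × 10^6 × 1.52 × 10^24 = 3.23 × 10^30 s⁻¹.

3.23 × 10^30 s⁻¹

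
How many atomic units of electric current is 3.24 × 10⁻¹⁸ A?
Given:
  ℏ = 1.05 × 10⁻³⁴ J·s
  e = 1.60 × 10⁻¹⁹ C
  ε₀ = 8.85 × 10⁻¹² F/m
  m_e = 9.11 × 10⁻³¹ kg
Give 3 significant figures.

atomic unit of electric current: I_au = e E_h/ℏ = m_e e⁵/((4πε₀)²ℏ³) = 6.67 × 10⁻³ A.
3.24 × 10⁻¹⁸ / 6.67 × 10⁻³ = 4.86 × 10⁻¹⁶

4.86 × 10⁻¹⁶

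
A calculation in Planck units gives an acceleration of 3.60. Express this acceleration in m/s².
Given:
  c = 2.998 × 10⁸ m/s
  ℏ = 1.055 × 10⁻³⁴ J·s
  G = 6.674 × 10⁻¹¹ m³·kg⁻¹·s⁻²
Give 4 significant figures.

One Planck acceleration: a_P = √(c⁷/(ℏG)) = 5.560 × 10⁵¹ m/s².
3.60 × 5.560 × 10⁵¹ m/s² = 2.002 × 10⁵² m/s²

2.002 × 10⁵² m/s²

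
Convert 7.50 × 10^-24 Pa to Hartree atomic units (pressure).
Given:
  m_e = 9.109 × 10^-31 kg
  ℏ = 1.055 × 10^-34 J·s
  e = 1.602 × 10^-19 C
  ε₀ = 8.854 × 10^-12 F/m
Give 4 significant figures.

atomic unit of pressure: P_au = E_h/a₀³ = m_e⁴e¹⁰/((4πε₀)⁵ℏ⁸) = 2.929 × 10^13 Pa.
7.50 × 10^-24 / 2.929 × 10^13 = 2.560 × 10^-37

2.560 × 10^-37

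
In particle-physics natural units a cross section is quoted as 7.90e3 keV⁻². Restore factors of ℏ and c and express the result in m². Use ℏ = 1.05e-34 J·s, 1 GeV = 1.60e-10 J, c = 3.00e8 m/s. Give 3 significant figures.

3.06e-16 m²

Area is [L]² = [E]⁻²·(ℏc)²; restore (ℏc)².
1 GeV⁻² → (ℏc)² × (1 GeV in J)⁻² = 3.88e-32 m².
Convert the energy scale: 7.90e3 keV⁻² = 7.90e15 GeV⁻².
Result: 7.90e15 × 3.88e-32 = 3.06e-16 m².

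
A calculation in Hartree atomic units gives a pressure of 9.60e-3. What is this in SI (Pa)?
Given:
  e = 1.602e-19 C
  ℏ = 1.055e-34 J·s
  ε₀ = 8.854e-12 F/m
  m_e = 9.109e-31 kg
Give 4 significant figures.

One atomic unit of pressure: P_au = E_h/a₀³ = m_e⁴e¹⁰/((4πε₀)⁵ℏ⁸) = 2.929e13 Pa.
9.60e-3 × 2.929e13 Pa = 2.812e11 Pa

2.812e11 Pa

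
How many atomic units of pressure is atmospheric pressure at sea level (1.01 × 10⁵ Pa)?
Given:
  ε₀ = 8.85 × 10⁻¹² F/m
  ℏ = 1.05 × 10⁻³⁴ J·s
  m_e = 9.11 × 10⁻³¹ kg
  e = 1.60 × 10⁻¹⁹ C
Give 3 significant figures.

3.35 × 10⁻⁹

atomic unit of pressure: P_au = E_h/a₀³ = m_e⁴e¹⁰/((4πε₀)⁵ℏ⁸) = 3.01 × 10¹³ Pa.
1.01 × 10⁵ / 3.01 × 10¹³ = 3.35 × 10⁻⁹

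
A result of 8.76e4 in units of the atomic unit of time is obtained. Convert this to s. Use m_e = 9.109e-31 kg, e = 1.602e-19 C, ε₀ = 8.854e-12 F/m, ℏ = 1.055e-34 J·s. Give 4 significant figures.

2.122e-12 s

One atomic unit of time: τ_au = (4πε₀)²ℏ³/(m_e e⁴) = 2.423e-17 s.
8.76e4 × 2.423e-17 s = 2.122e-12 s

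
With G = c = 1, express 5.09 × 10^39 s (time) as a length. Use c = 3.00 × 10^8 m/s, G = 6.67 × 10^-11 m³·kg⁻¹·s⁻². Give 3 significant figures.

1.53 × 10^48 m

Time → length via c.
5.09 × 10^39 s × (c) = 1.53 × 10^48 m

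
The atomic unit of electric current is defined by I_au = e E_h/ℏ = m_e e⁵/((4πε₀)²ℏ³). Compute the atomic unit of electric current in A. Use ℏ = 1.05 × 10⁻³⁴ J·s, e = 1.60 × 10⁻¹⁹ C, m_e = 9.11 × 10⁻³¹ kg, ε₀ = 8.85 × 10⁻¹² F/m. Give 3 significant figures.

I_au = e E_h/ℏ = m_e e⁵/((4πε₀)²ℏ³)
E_h = 4.38 × 10⁻¹⁸ J
e·E_h/ℏ = 6.67 × 10⁻³ A

6.67 × 10⁻³ A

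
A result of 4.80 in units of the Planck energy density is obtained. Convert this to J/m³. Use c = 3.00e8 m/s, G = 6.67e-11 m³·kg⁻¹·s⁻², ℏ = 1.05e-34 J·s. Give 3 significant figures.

2.25e114 J/m³

One Planck energy density: u_P = c⁷/(ℏG²) = 4.68e113 J/m³.
4.80 × 4.68e113 J/m³ = 2.25e114 J/m³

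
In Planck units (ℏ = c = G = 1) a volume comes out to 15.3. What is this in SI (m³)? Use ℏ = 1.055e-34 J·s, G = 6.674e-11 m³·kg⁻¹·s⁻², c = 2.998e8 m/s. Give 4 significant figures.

One Planck volume: V_P = (ℏG/c³)^(3/2) = 4.224e-105 m³.
15.3 × 4.224e-105 m³ = 6.463e-104 m³

6.463e-104 m³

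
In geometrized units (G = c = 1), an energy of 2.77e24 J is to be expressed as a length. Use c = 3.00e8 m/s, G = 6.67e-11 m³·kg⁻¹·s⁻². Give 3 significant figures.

2.28e-20 m

Energy → length via G/c⁴.
2.77e24 J × (G/c⁴) = 2.28e-20 m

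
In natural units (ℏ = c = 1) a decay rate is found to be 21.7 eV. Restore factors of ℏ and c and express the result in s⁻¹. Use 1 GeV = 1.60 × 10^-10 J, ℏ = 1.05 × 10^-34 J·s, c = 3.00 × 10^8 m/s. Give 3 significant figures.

3.31 × 10^16 s⁻¹

A rate is [E]/ℏ; divide by ℏ.
1 GeV → 1/ℏ × (1 GeV in J) = 1.52 × 10^24 s⁻¹.
Convert the energy scale: 21.7 eV = 2.17 × 10^-8 GeV.
Result: 2.17 × 10^-8 × 1.52 × 10^24 = 3.31 × 10^16 s⁻¹.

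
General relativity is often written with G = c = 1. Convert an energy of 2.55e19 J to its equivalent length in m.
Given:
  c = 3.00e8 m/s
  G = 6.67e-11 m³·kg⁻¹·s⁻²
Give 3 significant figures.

Energy → length via G/c⁴.
2.55e19 J × (G/c⁴) = 2.10e-25 m

2.10e-25 m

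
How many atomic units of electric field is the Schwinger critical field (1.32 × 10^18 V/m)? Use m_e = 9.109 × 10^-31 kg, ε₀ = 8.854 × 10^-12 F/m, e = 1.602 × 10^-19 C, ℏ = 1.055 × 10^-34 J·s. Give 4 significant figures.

2.573 × 10^6

atomic unit of electric field: E_au = E_h/(e a₀) = m_e²e⁵/((4πε₀)³ℏ⁴) = 5.131 × 10^11 V/m.
1.32 × 10^18 / 5.131 × 10^11 = 2.573 × 10^6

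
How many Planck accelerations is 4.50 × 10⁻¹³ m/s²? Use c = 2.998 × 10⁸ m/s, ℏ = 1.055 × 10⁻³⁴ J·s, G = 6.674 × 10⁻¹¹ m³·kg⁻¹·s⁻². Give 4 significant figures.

8.093 × 10⁻⁶⁵

Planck acceleration: a_P = √(c⁷/(ℏG)) = 5.560 × 10⁵¹ m/s².
4.50 × 10⁻¹³ / 5.560 × 10⁵¹ = 8.093 × 10⁻⁶⁵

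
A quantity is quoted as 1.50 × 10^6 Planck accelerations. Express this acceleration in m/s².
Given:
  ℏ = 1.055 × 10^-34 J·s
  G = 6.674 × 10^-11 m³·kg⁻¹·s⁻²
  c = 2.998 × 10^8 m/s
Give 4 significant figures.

One Planck acceleration: a_P = √(c⁷/(ℏG)) = 5.560 × 10^51 m/s².
1.50 × 10^6 × 5.560 × 10^51 m/s² = 8.340 × 10^57 m/s²

8.340 × 10^57 m/s²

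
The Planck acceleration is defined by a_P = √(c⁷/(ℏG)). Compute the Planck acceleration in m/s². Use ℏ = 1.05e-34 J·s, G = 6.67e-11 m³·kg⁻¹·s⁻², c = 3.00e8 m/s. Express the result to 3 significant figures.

5.59e51 m/s²

a_P = √(c⁷/(ℏG))
  = √(3.12e103)
  = 5.59e51 m/s²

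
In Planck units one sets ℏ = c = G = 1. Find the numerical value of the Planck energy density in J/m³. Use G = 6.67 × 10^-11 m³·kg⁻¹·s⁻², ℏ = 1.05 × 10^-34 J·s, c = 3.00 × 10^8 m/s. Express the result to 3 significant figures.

4.68 × 10^113 J/m³

u_P = c⁷/(ℏG²)
  = 2.19 × 10^59 / 4.67 × 10^-55
  = 4.68 × 10^113 J/m³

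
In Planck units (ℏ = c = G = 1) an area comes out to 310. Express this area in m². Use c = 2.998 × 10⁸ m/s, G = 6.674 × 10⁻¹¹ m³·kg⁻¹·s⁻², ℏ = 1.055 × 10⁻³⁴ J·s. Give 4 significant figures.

One Planck area: A_P = ℏG/c³ = 2.613 × 10⁻⁷⁰ m².
310 × 2.613 × 10⁻⁷⁰ m² = 8.100 × 10⁻⁶⁸ m²

8.100 × 10⁻⁶⁸ m²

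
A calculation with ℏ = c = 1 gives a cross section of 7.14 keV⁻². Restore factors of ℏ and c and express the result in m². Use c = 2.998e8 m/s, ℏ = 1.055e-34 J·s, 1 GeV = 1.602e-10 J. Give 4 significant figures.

2.783e-19 m²

Area is [L]² = [E]⁻²·(ℏc)²; restore (ℏc)².
1 GeV⁻² → (ℏc)² × (1 GeV in J)⁻² = 3.898e-32 m².
Convert the energy scale: 7.14 keV⁻² = 7.14e12 GeV⁻².
Result: 7.14e12 × 3.898e-32 = 2.783e-19 m².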